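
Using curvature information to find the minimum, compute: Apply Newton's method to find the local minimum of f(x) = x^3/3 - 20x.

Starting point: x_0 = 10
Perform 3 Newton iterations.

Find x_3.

f(x) = x^3/3 - 20x
f'(x) = x^2 - 20, f''(x) = 2x
Newton update: x_{n+1} = x_n - (x_n^2 - 20)/(2*x_n)
Step 1: x_0 = 10, f'=80, f''=20, x_1 = 6
Step 2: x_1 = 6, f'=16, f''=12, x_2 = 14/3
Step 3: x_2 = 14/3, f'=16/9, f''=28/3, x_3 = 94/21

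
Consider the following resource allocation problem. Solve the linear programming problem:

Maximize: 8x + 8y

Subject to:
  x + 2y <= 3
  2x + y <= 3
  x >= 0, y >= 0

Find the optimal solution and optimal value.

Feasible vertices: (0, 0), (0, 3/2), (1, 1), (3/2, 0)
Objective 8x + 8y at each:
  (0, 0): 0
  (0, 3/2): 12
  (1, 1): 16
  (3/2, 0): 12
Maximum is 16 at (1, 1).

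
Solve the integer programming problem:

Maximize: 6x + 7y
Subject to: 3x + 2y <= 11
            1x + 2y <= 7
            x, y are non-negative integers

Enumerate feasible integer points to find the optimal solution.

Constraint 1: 3x + 2y <= 11
Constraint 2: 1x + 2y <= 7
Feasible x range (need y >= 0): 0 <= x <= min(11/3, 7/1) => x in {0, ..., 3}.
Enumerate feasible integer points row by row (the coefficient of y is 7 > 0, so for each x the largest feasible y gives the best value):
  x = 0: y <= min((11 - 3*0)/2, (7 - 1*0)/2) => y in {0, ..., 3}; best 6*0 + 7*3 = 21
  x = 1: y <= min((11 - 3*1)/2, (7 - 1*1)/2) => y in {0, ..., 3}; best 6*1 + 7*3 = 27
  x = 2: y <= min((11 - 3*2)/2, (7 - 1*2)/2) => y in {0, ..., 2}; best 6*2 + 7*2 = 26
  x = 3: y <= min((11 - 3*3)/2, (7 - 1*3)/2) => y in {0, ..., 1}; best 6*3 + 7*1 = 25
The maximum 6x + 7y = 27 is achieved at x = 1, y = 3.
Check: 3*1 + 2*3 = 9 <= 11 and 1*1 + 2*3 = 7 <= 7.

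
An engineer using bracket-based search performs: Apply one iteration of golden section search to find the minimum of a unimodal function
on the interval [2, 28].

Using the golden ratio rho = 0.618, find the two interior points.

Golden section search on [2, 28].
Golden ratio rho = 0.618 (approx).
Interior points:
  x_1 = 2 + (1-0.618)*26 = 11.9320
  x_2 = 2 + 0.618*26 = 18.0680
Compare f(x_1) and f(x_2) to determine which subinterval to keep.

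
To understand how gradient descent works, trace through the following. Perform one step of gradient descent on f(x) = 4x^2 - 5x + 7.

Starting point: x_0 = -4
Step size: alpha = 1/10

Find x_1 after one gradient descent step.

f(x) = 4x^2 - 5x + 7
f'(x) = 8x - 5
f'(-4) = 8*-4 + (-5) = -37
x_1 = x_0 - alpha * f'(x_0) = -4 - 1/10 * -37 = -3/10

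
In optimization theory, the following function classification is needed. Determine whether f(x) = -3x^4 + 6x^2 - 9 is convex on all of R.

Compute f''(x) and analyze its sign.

f(x) = -3x^4 + 6x^2 - 9
f'(x) = -12x^3 + 12x
f''(x) = -36x^2 + 12
f''(x) = -36x^2 + 12 -> -inf as |x| -> inf
Therefore, f is not globally convex on R.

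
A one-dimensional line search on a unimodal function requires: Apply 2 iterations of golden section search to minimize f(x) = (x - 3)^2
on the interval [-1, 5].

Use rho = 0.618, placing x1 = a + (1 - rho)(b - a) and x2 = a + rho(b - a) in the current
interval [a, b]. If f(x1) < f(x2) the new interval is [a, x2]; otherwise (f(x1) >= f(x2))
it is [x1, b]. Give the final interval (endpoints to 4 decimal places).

Golden section search for min of f(x) = (x - 3)^2 on [-1, 5].
Each step: x1 = a + (1 - rho)(b - a), x2 = a + rho(b - a); if f(x1) < f(x2) keep [a, x2], otherwise keep [x1, b].
Step 1: [-1.0000, 5.0000], x1=1.2920 (f=2.9173), x2=2.7080 (f=0.0853); f(x1) > f(x2) => keep [1.2920, 5.0000]
Step 2: [1.2920, 5.0000], x1=2.7085 (f=0.0850), x2=3.5835 (f=0.3405); f(x1) < f(x2) => keep [1.2920, 3.5835]
Final interval: [1.2920, 3.5835]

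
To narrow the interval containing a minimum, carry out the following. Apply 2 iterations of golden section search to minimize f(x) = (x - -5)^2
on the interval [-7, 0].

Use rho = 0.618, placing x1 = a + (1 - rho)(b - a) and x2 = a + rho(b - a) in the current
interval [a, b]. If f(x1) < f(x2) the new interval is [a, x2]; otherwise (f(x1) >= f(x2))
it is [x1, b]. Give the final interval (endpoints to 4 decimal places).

Golden section search for min of f(x) = (x - -5)^2 on [-7, 0].
Each step: x1 = a + (1 - rho)(b - a), x2 = a + rho(b - a); if f(x1) < f(x2) keep [a, x2], otherwise keep [x1, b].
Step 1: [-7.0000, 0.0000], x1=-4.3260 (f=0.4543), x2=-2.6740 (f=5.4103); f(x1) < f(x2) => keep [-7.0000, -2.6740]
Step 2: [-7.0000, -2.6740], x1=-5.3475 (f=0.1207), x2=-4.3265 (f=0.4536); f(x1) < f(x2) => keep [-7.0000, -4.3265]
Final interval: [-7.0000, -4.3265]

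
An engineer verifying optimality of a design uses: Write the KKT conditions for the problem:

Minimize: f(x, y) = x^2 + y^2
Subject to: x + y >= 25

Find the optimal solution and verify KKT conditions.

KKT conditions for min x^2 + y^2 s.t. x + y >= 25:
Stationarity: 2x = mu, 2y = mu
So x = y = mu/2.
Complementary slackness: mu*(x + y - 25) = 0
Primal feasibility: x + y >= 25; dual feasibility: mu >= 0
If mu = 0 then x = y = 0, but 0 + 0 < 25 is infeasible, so the constraint is active.
Constraint active: x + y = 2*(mu/2) = 25 => mu = 25
x = y = 25/2, f = 625/2
Verify: stationarity 2*(25/2) = 25 = mu; primal 25/2 + 25/2 = 25 >= 25; dual mu = 25 >= 0; complementary slackness 25*(25 - 25) = 0. All KKT conditions hold.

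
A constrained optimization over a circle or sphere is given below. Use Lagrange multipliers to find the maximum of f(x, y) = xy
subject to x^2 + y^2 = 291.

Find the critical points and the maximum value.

Lagrange conditions: y = 2*lambda*x and x = 2*lambda*y
If x = 0 then y = 0, violating the constraint, so x, y != 0.
Dividing: y/x = x/y => x^2 = y^2 => y = x or y = -x
Constraint: 2x^2 = 291 => x^2 = 291/2 => x = +/-sqrt(291/2)
Critical points: (sqrt(291/2), sqrt(291/2)), (-sqrt(291/2), -sqrt(291/2)), (sqrt(291/2), -sqrt(291/2)), (-sqrt(291/2), sqrt(291/2))
  y = x:  xy = x^2 = 291/2  at (sqrt(291/2), sqrt(291/2)) and (-sqrt(291/2), -sqrt(291/2))
  y = -x: xy = -x^2 = -291/2 at (sqrt(291/2), -sqrt(291/2)) and (-sqrt(291/2), sqrt(291/2))
Maximum xy = 291/2 at (sqrt(291/2), sqrt(291/2)) and (-sqrt(291/2), -sqrt(291/2))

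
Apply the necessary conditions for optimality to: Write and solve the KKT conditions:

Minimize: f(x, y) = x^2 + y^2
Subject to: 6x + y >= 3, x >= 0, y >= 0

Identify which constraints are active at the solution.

KKT conditions for min x^2 + y^2 s.t. 6x + 1y >= 3, x >= 0, y >= 0:
Stationarity: 2x = mu*6 + mu_x, 2y = mu*1 + mu_y, with mu, mu_x, mu_y >= 0
Complementary slackness: mu*(6x + y - 3) = 0, mu_x*x = 0, mu_y*y = 0
(0, 0) is infeasible (6*0 + 1*0 < 3), so if mu = 0 stationarity would force x = mu_x/2 >= 0, y = mu_y/2 >= 0 with mu_x*x = mu_y*y = 0, i.e. x = y = 0: contradiction. Hence mu > 0 and 6x + y = 3 is active.
Try x > 0, y > 0 (so mu_x = mu_y = 0): x = 6*mu/2, y = 1*mu/2
Substitute: 6*(6*mu/2) + 1*(1*mu/2) = 3
  mu*37/2 = 3 => mu = 6/37
x* = 18/37 > 0, y* = 3/37 > 0, consistent with mu_x = mu_y = 0.
f is convex and the constraints are linear, so this KKT point is the global minimum.
f* = 9/37
Active constraints: 6x + y >= 3 (holds with equality, mu = 6/37 > 0); x >= 0 and y >= 0 are inactive (mu_x = mu_y = 0).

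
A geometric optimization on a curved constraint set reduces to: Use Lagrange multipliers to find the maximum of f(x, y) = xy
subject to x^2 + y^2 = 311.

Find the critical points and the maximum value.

Lagrange conditions: y = 2*lambda*x and x = 2*lambda*y
If x = 0 then y = 0, violating the constraint, so x, y != 0.
Dividing: y/x = x/y => x^2 = y^2 => y = x or y = -x
Constraint: 2x^2 = 311 => x^2 = 311/2 => x = +/-sqrt(311/2)
Critical points: (sqrt(311/2), sqrt(311/2)), (-sqrt(311/2), -sqrt(311/2)), (sqrt(311/2), -sqrt(311/2)), (-sqrt(311/2), sqrt(311/2))
  y = x:  xy = x^2 = 311/2  at (sqrt(311/2), sqrt(311/2)) and (-sqrt(311/2), -sqrt(311/2))
  y = -x: xy = -x^2 = -311/2 at (sqrt(311/2), -sqrt(311/2)) and (-sqrt(311/2), sqrt(311/2))
Maximum xy = 311/2 at (sqrt(311/2), sqrt(311/2)) and (-sqrt(311/2), -sqrt(311/2))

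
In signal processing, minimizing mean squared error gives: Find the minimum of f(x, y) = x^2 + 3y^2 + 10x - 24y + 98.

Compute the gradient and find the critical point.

f(x,y) = x^2 + 3y^2 + 10x - 24y + 98
df/dx = 2x + (10) = 0  =>  x = -5
df/dy = 6y + (-24) = 0  =>  y = 4
f(-5, 4) = 1*(-5)^2 + 3*(4)^2 + 10*(-5) + -24*(4) + 98 = 25
Hessian is diagonal with entries 2, 6 > 0, so this is a minimum.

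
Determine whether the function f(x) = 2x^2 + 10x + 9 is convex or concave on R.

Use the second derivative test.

f(x) = 2x^2 + 10x + 9
f'(x) = 4x + 10
f''(x) = 4
Since f''(x) = 4 > 0 for all x, f is convex on R.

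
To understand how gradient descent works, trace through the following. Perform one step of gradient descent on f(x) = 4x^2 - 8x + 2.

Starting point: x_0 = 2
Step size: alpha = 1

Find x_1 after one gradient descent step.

f(x) = 4x^2 - 8x + 2
f'(x) = 8x - 8
f'(2) = 8*2 + (-8) = 8
x_1 = x_0 - alpha * f'(x_0) = 2 - 1 * 8 = -6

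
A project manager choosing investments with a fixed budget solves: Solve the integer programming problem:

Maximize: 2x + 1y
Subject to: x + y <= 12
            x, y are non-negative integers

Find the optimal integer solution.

Objective: 2x + 1y, constraint: x + y <= 12
Coefficient of x is 2 >= coefficient of y is 1, so allocate the entire budget to x.
Optimal: x = 12, y = 0, value = 24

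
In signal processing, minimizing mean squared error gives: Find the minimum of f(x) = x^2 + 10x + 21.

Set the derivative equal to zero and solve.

f(x) = x^2 + 10x + 21
f'(x) = 2x + (10) = 0
x = -10/2 = -5
f(-5) = -4
Since f''(x) = 2 > 0, this is a minimum.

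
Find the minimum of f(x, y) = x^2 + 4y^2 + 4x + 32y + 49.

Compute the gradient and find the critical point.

f(x,y) = x^2 + 4y^2 + 4x + 32y + 49
df/dx = 2x + (4) = 0  =>  x = -2
df/dy = 8y + (32) = 0  =>  y = -4
f(-2, -4) = 1*(-2)^2 + 4*(-4)^2 + 4*(-2) + 32*(-4) + 49 = -19
Hessian is diagonal with entries 2, 8 > 0, so this is a minimum.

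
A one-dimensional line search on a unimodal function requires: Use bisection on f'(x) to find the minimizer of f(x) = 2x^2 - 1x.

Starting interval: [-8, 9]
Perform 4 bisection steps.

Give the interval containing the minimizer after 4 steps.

Finding critical point of f(x) = 2x^2 - 1x using bisection on f'(x) = 4x + -1.
f'(x) = 0 when x = 1/4.
Starting interval: [-8, 9]
Step 1: mid = 1/2, f'(mid) = 1, new interval = [-8, 1/2]
Step 2: mid = -15/4, f'(mid) = -16, new interval = [-15/4, 1/2]
Step 3: mid = -13/8, f'(mid) = -15/2, new interval = [-13/8, 1/2]
Step 4: mid = -9/16, f'(mid) = -13/4, new interval = [-9/16, 1/2]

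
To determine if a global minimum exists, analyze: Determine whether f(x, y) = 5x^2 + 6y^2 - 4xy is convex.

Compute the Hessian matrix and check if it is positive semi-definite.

f(x,y) = 5x^2 + 6y^2 - 4xy
Hessian H = [[10, -4], [-4, 12]]
trace(H) = 22, det(H) = 104
Eigenvalues: (22 +/- sqrt(68)) / 2 = 15.12, 6.877
Since both eigenvalues > 0, f is convex.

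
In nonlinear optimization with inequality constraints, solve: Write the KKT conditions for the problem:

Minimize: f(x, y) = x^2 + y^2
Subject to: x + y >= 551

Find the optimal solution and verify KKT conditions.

KKT conditions for min x^2 + y^2 s.t. x + y >= 551:
Stationarity: 2x = mu, 2y = mu
So x = y = mu/2.
Complementary slackness: mu*(x + y - 551) = 0
Primal feasibility: x + y >= 551; dual feasibility: mu >= 0
If mu = 0 then x = y = 0, but 0 + 0 < 551 is infeasible, so the constraint is active.
Constraint active: x + y = 2*(mu/2) = 551 => mu = 551
x = y = 551/2, f = 303601/2
Verify: stationarity 2*(551/2) = 551 = mu; primal 551/2 + 551/2 = 551 >= 551; dual mu = 551 >= 0; complementary slackness 551*(551 - 551) = 0. All KKT conditions hold.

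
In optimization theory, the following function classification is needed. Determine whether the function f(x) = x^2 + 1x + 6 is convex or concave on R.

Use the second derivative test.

f(x) = x^2 + 1x + 6
f'(x) = 2x + 1
f''(x) = 2
Since f''(x) = 2 > 0 for all x, f is convex on R.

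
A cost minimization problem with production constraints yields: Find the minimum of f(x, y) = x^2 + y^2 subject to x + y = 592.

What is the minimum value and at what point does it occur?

Substitute y = 592 - x into f(x,y) = x^2 + y^2:
g(x) = x^2 + (592 - x)^2 = 2x^2 - 1184x + 350464
g'(x) = 4x - 1184 = 0  =>  x = 296
y = 592 - 296 = 296
Minimum value = 296^2 + 296^2 = 175232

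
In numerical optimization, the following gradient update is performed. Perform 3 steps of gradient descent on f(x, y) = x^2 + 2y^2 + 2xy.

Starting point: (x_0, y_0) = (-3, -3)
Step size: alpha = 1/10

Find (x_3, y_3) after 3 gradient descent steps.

f(x,y) = x^2 + 2y^2 + 2xy
grad_x = 2x + 2y, grad_y = 4y + 2x
Step 1: grad = (-12, -18), (-9/5, -6/5)
Step 2: grad = (-6, -42/5), (-6/5, -9/25)
Step 3: grad = (-78/25, -96/25), (-111/125, 3/125)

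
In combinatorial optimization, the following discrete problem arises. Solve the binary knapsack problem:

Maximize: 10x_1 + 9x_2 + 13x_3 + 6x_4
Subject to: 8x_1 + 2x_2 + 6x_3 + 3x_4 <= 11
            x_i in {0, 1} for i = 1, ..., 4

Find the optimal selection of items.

Items: item 1 (v=10, w=8), item 2 (v=9, w=2), item 3 (v=13, w=6), item 4 (v=6, w=3)
Capacity: 11
Checking all 16 subsets (w = total weight, v = total value):
  {}: w = 0, v = 0
  {1}: w = 8, v = 10
  {2}: w = 2, v = 9
  {3}: w = 6, v = 13
  {4}: w = 3, v = 6
  {1, 2}: w = 10, v = 19
  {1, 3}: w = 14 > 11, infeasible
  {1, 4}: w = 11, v = 16
  {2, 3}: w = 8, v = 22
  {2, 4}: w = 5, v = 15
  {3, 4}: w = 9, v = 19
  {1, 2, 3}: w = 16 > 11, infeasible
  {1, 2, 4}: w = 13 > 11, infeasible
  {1, 3, 4}: w = 17 > 11, infeasible
  {2, 3, 4}: w = 11, v = 28
  {1, 2, 3, 4}: w = 19 > 11, infeasible
Best feasible subset: items [2, 3, 4]
Total weight: 11 <= 11, total value: 28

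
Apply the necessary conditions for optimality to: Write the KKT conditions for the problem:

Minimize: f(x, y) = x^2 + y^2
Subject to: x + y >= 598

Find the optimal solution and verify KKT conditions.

KKT conditions for min x^2 + y^2 s.t. x + y >= 598:
Stationarity: 2x = mu, 2y = mu
So x = y = mu/2.
Complementary slackness: mu*(x + y - 598) = 0
Primal feasibility: x + y >= 598; dual feasibility: mu >= 0
If mu = 0 then x = y = 0, but 0 + 0 < 598 is infeasible, so the constraint is active.
Constraint active: x + y = 2*(mu/2) = 598 => mu = 598
x = y = 299, f = 178802
Verify: stationarity 2*299 = 598 = mu; primal 299 + 299 = 598 >= 598; dual mu = 598 >= 0; complementary slackness 598*(598 - 598) = 0. All KKT conditions hold.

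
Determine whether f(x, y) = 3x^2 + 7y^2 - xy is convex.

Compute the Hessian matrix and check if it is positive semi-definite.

f(x,y) = 3x^2 + 7y^2 - xy
Hessian H = [[6, -1], [-1, 14]]
trace(H) = 20, det(H) = 83
Eigenvalues: (20 +/- sqrt(68)) / 2 = 14.12, 5.877
Since both eigenvalues > 0, f is convex.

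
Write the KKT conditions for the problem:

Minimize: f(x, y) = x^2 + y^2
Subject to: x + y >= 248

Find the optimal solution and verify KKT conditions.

KKT conditions for min x^2 + y^2 s.t. x + y >= 248:
Stationarity: 2x = mu, 2y = mu
So x = y = mu/2.
Complementary slackness: mu*(x + y - 248) = 0
Primal feasibility: x + y >= 248; dual feasibility: mu >= 0
If mu = 0 then x = y = 0, but 0 + 0 < 248 is infeasible, so the constraint is active.
Constraint active: x + y = 2*(mu/2) = 248 => mu = 248
x = y = 124, f = 30752
Verify: stationarity 2*124 = 248 = mu; primal 124 + 124 = 248 >= 248; dual mu = 248 >= 0; complementary slackness 248*(248 - 248) = 0. All KKT conditions hold.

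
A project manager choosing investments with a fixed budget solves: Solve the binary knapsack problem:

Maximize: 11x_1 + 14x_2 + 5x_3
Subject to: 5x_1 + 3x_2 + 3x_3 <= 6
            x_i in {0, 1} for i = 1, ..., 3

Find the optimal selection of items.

Items: item 1 (v=11, w=5), item 2 (v=14, w=3), item 3 (v=5, w=3)
Capacity: 6
Checking all 8 subsets (w = total weight, v = total value):
  {}: w = 0, v = 0
  {1}: w = 5, v = 11
  {2}: w = 3, v = 14
  {3}: w = 3, v = 5
  {1, 2}: w = 8 > 6, infeasible
  {1, 3}: w = 8 > 6, infeasible
  {2, 3}: w = 6, v = 19
  {1, 2, 3}: w = 11 > 6, infeasible
Best feasible subset: items [2, 3]
Total weight: 6 <= 6, total value: 19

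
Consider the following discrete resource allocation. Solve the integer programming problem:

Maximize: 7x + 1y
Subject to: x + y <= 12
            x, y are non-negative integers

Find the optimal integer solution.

Objective: 7x + 1y, constraint: x + y <= 12
Coefficient of x is 7 >= coefficient of y is 1, so allocate the entire budget to x.
Optimal: x = 12, y = 0, value = 84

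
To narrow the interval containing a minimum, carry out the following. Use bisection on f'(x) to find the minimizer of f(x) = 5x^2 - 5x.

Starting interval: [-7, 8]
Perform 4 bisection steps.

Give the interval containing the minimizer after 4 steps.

Finding critical point of f(x) = 5x^2 - 5x using bisection on f'(x) = 10x + -5.
f'(x) = 0 when x = 1/2.
Starting interval: [-7, 8]
Step 1: mid = 1/2, f'(mid) = 0, new interval = [1/2, 1/2]
Step 2: mid = 1/2, f'(mid) = 0, new interval = [1/2, 1/2]
Step 3: mid = 1/2, f'(mid) = 0, new interval = [1/2, 1/2]
Step 4: mid = 1/2, f'(mid) = 0, new interval = [1/2, 1/2]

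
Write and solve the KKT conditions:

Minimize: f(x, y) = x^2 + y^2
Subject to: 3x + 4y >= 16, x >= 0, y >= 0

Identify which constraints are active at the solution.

KKT conditions for min x^2 + y^2 s.t. 3x + 4y >= 16, x >= 0, y >= 0:
Stationarity: 2x = mu*3 + mu_x, 2y = mu*4 + mu_y, with mu, mu_x, mu_y >= 0
Complementary slackness: mu*(3x + 4y - 16) = 0, mu_x*x = 0, mu_y*y = 0
(0, 0) is infeasible (3*0 + 4*0 < 16), so if mu = 0 stationarity would force x = mu_x/2 >= 0, y = mu_y/2 >= 0 with mu_x*x = mu_y*y = 0, i.e. x = y = 0: contradiction. Hence mu > 0 and 3x + 4y = 16 is active.
Try x > 0, y > 0 (so mu_x = mu_y = 0): x = 3*mu/2, y = 4*mu/2
Substitute: 3*(3*mu/2) + 4*(4*mu/2) = 16
  mu*25/2 = 16 => mu = 32/25
x* = 48/25 > 0, y* = 64/25 > 0, consistent with mu_x = mu_y = 0.
f is convex and the constraints are linear, so this KKT point is the global minimum.
f* = 256/25
Active constraints: 3x + 4y >= 16 (holds with equality, mu = 32/25 > 0); x >= 0 and y >= 0 are inactive (mu_x = mu_y = 0).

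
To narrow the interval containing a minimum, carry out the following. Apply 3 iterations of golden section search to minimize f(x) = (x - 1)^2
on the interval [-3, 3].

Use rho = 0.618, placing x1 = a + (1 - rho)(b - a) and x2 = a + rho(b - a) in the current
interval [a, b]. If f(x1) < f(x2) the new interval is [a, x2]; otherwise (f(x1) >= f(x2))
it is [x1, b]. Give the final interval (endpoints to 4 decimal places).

Golden section search for min of f(x) = (x - 1)^2 on [-3, 3].
Each step: x1 = a + (1 - rho)(b - a), x2 = a + rho(b - a); if f(x1) < f(x2) keep [a, x2], otherwise keep [x1, b].
Step 1: [-3.0000, 3.0000], x1=-0.7080 (f=2.9173), x2=0.7080 (f=0.0853); f(x1) > f(x2) => keep [-0.7080, 3.0000]
Step 2: [-0.7080, 3.0000], x1=0.7085 (f=0.0850), x2=1.5835 (f=0.3405); f(x1) < f(x2) => keep [-0.7080, 1.5835]
Step 3: [-0.7080, 1.5835], x1=0.1674 (f=0.6933), x2=0.7082 (f=0.0852); f(x1) > f(x2) => keep [0.1674, 1.5835]
Final interval: [0.1674, 1.5835]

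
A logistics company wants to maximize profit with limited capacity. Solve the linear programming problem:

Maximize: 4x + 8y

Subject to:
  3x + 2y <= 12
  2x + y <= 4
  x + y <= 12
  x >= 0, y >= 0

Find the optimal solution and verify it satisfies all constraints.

Feasible vertices: (0, 0), (0, 4), (2, 0)
Objective 4x + 8y at each vertex:
  (0, 0): 0
  (0, 4): 32
  (2, 0): 8
Maximum is 32 at (0, 4).
Verify constraints at (x, y) = (0, 4):
  3*0 + 2*4 = 8 <= 12
  2*0 + 1*4 = 4 <= 4 (active)
  1*0 + 1*4 = 4 <= 12
  x = 0 >= 0, y = 4 >= 0. All constraints satisfied.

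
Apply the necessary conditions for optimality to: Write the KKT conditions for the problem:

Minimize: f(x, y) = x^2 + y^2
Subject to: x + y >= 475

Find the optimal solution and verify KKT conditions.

KKT conditions for min x^2 + y^2 s.t. x + y >= 475:
Stationarity: 2x = mu, 2y = mu
So x = y = mu/2.
Complementary slackness: mu*(x + y - 475) = 0
Primal feasibility: x + y >= 475; dual feasibility: mu >= 0
If mu = 0 then x = y = 0, but 0 + 0 < 475 is infeasible, so the constraint is active.
Constraint active: x + y = 2*(mu/2) = 475 => mu = 475
x = y = 475/2, f = 225625/2
Verify: stationarity 2*(475/2) = 475 = mu; primal 475/2 + 475/2 = 475 >= 475; dual mu = 475 >= 0; complementary slackness 475*(475 - 475) = 0. All KKT conditions hold.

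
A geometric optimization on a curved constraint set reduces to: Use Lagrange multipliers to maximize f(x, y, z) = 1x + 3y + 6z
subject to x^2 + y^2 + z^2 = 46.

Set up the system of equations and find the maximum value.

Lagrange conditions: 1 = 2*lambda*x, 3 = 2*lambda*y, 6 = 2*lambda*z
So x:1 = y:3 = z:6, i.e. x = 1t, y = 3t, z = 6t
Constraint: t^2*(1^2 + 3^2 + 6^2) = 46
  t^2 * 46 = 46  =>  t = sqrt(1)
Maximum = 1*1t + 3*3t + 6*6t = 46*sqrt(1) = 46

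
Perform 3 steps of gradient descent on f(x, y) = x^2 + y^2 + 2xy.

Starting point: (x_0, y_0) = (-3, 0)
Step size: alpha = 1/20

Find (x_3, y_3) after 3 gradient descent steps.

f(x,y) = x^2 + y^2 + 2xy
grad_x = 2x + 2y, grad_y = 2y + 2x
Step 1: grad = (-6, -6), (-27/10, 3/10)
Step 2: grad = (-24/5, -24/5), (-123/50, 27/50)
Step 3: grad = (-96/25, -96/25), (-567/250, 183/250)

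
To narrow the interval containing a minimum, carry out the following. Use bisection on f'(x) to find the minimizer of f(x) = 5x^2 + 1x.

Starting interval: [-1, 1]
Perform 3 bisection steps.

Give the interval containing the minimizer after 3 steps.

Finding critical point of f(x) = 5x^2 + 1x using bisection on f'(x) = 10x + 1.
f'(x) = 0 when x = -1/10.
Starting interval: [-1, 1]
Step 1: mid = 0, f'(mid) = 1, new interval = [-1, 0]
Step 2: mid = -1/2, f'(mid) = -4, new interval = [-1/2, 0]
Step 3: mid = -1/4, f'(mid) = -3/2, new interval = [-1/4, 0]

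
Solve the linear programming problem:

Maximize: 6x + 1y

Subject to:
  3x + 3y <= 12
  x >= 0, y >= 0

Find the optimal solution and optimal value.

The feasible region has vertices at [(0, 0), (4, 0), (0, 4)].
Checking objective 6x + 1y at each vertex:
  (0, 0): 6*0 + 1*0 = 0
  (4, 0): 6*4 + 1*0 = 24
  (0, 4): 6*0 + 1*4 = 4
Maximum is 24 at (4, 0).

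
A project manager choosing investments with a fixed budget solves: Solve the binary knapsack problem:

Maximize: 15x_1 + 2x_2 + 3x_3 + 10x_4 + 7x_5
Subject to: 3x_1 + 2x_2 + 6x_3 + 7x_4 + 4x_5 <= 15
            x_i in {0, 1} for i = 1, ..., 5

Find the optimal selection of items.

Items: item 1 (v=15, w=3), item 2 (v=2, w=2), item 3 (v=3, w=6), item 4 (v=10, w=7), item 5 (v=7, w=4)
Capacity: 15
Checking all 32 subsets (w = total weight, v = total value):
  {}: w = 0, v = 0
  {1}: w = 3, v = 15
  {2}: w = 2, v = 2
  {3}: w = 6, v = 3
  {4}: w = 7, v = 10
  {5}: w = 4, v = 7
  {1, 2}: w = 5, v = 17
  {1, 3}: w = 9, v = 18
  {1, 4}: w = 10, v = 25
  {1, 5}: w = 7, v = 22
  {2, 3}: w = 8, v = 5
  {2, 4}: w = 9, v = 12
  {2, 5}: w = 6, v = 9
  {3, 4}: w = 13, v = 13
  {3, 5}: w = 10, v = 10
  {4, 5}: w = 11, v = 17
  {1, 2, 3}: w = 11, v = 20
  {1, 2, 4}: w = 12, v = 27
  {1, 2, 5}: w = 9, v = 24
  {1, 3, 4}: w = 16 > 15, infeasible
  {1, 3, 5}: w = 13, v = 25
  {1, 4, 5}: w = 14, v = 32
  {2, 3, 4}: w = 15, v = 15
  {2, 3, 5}: w = 12, v = 12
  {2, 4, 5}: w = 13, v = 19
  {3, 4, 5}: w = 17 > 15, infeasible
  {1, 2, 3, 4}: w = 18 > 15, infeasible
  {1, 2, 3, 5}: w = 15, v = 27
  {1, 2, 4, 5}: w = 16 > 15, infeasible
  {1, 3, 4, 5}: w = 20 > 15, infeasible
  {2, 3, 4, 5}: w = 19 > 15, infeasible
  {1, 2, 3, 4, 5}: w = 22 > 15, infeasible
Best feasible subset: items [1, 4, 5]
Total weight: 14 <= 15, total value: 32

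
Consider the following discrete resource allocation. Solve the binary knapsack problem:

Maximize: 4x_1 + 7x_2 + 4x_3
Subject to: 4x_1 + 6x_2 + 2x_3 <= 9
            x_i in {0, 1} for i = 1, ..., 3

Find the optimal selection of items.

Items: item 1 (v=4, w=4), item 2 (v=7, w=6), item 3 (v=4, w=2)
Capacity: 9
Checking all 8 subsets (w = total weight, v = total value):
  {}: w = 0, v = 0
  {1}: w = 4, v = 4
  {2}: w = 6, v = 7
  {3}: w = 2, v = 4
  {1, 2}: w = 10 > 9, infeasible
  {1, 3}: w = 6, v = 8
  {2, 3}: w = 8, v = 11
  {1, 2, 3}: w = 12 > 9, infeasible
Best feasible subset: items [2, 3]
Total weight: 8 <= 9, total value: 11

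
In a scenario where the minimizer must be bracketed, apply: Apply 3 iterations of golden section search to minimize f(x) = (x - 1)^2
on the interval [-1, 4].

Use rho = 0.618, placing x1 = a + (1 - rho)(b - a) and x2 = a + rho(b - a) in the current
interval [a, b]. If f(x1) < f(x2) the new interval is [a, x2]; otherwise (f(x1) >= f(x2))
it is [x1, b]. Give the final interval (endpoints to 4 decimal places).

Golden section search for min of f(x) = (x - 1)^2 on [-1, 4].
Each step: x1 = a + (1 - rho)(b - a), x2 = a + rho(b - a); if f(x1) < f(x2) keep [a, x2], otherwise keep [x1, b].
Step 1: [-1.0000, 4.0000], x1=0.9100 (f=0.0081), x2=2.0900 (f=1.1881); f(x1) < f(x2) => keep [-1.0000, 2.0900]
Step 2: [-1.0000, 2.0900], x1=0.1804 (f=0.6718), x2=0.9096 (f=0.0082); f(x1) > f(x2) => keep [0.1804, 2.0900]
Step 3: [0.1804, 2.0900], x1=0.9099 (f=0.0081), x2=1.3605 (f=0.1300); f(x1) < f(x2) => keep [0.1804, 1.3605]
Final interval: [0.1804, 1.3605]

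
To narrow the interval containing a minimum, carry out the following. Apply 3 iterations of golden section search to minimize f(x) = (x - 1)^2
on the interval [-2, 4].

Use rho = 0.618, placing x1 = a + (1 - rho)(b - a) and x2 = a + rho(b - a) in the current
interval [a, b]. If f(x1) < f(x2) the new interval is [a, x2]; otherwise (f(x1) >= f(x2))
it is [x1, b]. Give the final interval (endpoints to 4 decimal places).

Golden section search for min of f(x) = (x - 1)^2 on [-2, 4].
Each step: x1 = a + (1 - rho)(b - a), x2 = a + rho(b - a); if f(x1) < f(x2) keep [a, x2], otherwise keep [x1, b].
Step 1: [-2.0000, 4.0000], x1=0.2920 (f=0.5013), x2=1.7080 (f=0.5013); f(x1) = f(x2) (tie, not '<') => keep [0.2920, 4.0000]
Step 2: [0.2920, 4.0000], x1=1.7085 (f=0.5019), x2=2.5835 (f=2.5076); f(x1) < f(x2) => keep [0.2920, 2.5835]
Step 3: [0.2920, 2.5835], x1=1.1674 (f=0.0280), x2=1.7082 (f=0.5015); f(x1) < f(x2) => keep [0.2920, 1.7082]
Final interval: [0.2920, 1.7082]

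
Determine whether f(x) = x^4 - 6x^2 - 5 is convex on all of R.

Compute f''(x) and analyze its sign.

f(x) = x^4 - 6x^2 - 5
f'(x) = 4x^3 + -12x
f''(x) = 12x^2 + -12
f''(0) = -12 < 0, so not convex near x = 0
Therefore, f is not globally convex on R.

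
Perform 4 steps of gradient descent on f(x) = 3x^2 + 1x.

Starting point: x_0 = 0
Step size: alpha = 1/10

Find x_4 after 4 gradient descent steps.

f(x) = 3x^2 + 1x, f'(x) = 6x + (1)
Step 1: f'(0) = 1, x_1 = 0 - 1/10 * 1 = -1/10
Step 2: f'(-1/10) = 2/5, x_2 = -1/10 - 1/10 * 2/5 = -7/50
Step 3: f'(-7/50) = 4/25, x_3 = -7/50 - 1/10 * 4/25 = -39/250
Step 4: f'(-39/250) = 8/125, x_4 = -39/250 - 1/10 * 8/125 = -203/1250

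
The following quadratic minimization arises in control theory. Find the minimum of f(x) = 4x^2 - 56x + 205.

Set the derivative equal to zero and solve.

f(x) = 4x^2 - 56x + 205
f'(x) = 8x + (-56) = 0
x = 56/8 = 7
f(7) = 9
Since f''(x) = 8 > 0, this is a minimum.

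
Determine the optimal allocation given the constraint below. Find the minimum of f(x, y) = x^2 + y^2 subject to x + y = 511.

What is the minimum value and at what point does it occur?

Substitute y = 511 - x into f(x,y) = x^2 + y^2:
g(x) = x^2 + (511 - x)^2 = 2x^2 - 1022x + 261121
g'(x) = 4x - 1022 = 0  =>  x = 511/2
y = 511 - 511/2 = 511/2
Minimum value = (511/2)^2 + (511/2)^2 = 261121/2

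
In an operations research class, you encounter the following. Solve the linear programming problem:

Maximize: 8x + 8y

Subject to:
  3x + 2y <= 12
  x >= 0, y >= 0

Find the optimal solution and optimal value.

The feasible region has vertices at [(0, 0), (4, 0), (0, 6)].
Checking objective 8x + 8y at each vertex:
  (0, 0): 8*0 + 8*0 = 0
  (4, 0): 8*4 + 8*0 = 32
  (0, 6): 8*0 + 8*6 = 48
Maximum is 48 at (0, 6).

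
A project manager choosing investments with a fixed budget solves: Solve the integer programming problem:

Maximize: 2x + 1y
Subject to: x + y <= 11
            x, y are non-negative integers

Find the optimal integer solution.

Objective: 2x + 1y, constraint: x + y <= 11
Coefficient of x is 2 >= coefficient of y is 1, so allocate the entire budget to x.
Optimal: x = 11, y = 0, value = 22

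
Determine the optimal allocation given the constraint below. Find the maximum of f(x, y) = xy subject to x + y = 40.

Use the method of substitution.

Substitute y = 40 - x into f(x,y) = xy:
g(x) = x(40 - x) = 40x - x^2
g'(x) = 40 - 2x = 0  =>  x = 20
y = 40 - 20 = 20
Maximum value = 20 * 20 = 400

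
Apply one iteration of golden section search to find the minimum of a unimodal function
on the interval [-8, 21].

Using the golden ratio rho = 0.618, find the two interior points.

Golden section search on [-8, 21].
Golden ratio rho = 0.618 (approx).
Interior points:
  x_1 = -8 + (1-0.618)*29 = 3.0780
  x_2 = -8 + 0.618*29 = 9.9220
Compare f(x_1) and f(x_2) to determine which subinterval to keep.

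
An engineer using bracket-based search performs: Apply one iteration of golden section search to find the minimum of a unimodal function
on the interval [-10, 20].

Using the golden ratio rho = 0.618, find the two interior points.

Golden section search on [-10, 20].
Golden ratio rho = 0.618 (approx).
Interior points:
  x_1 = -10 + (1-0.618)*30 = 1.4600
  x_2 = -10 + 0.618*30 = 8.5400
Compare f(x_1) and f(x_2) to determine which subinterval to keep.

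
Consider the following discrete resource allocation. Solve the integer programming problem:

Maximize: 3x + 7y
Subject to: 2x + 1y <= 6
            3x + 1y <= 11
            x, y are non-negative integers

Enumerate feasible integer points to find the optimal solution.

Constraint 1: 2x + 1y <= 6
Constraint 2: 3x + 1y <= 11
Feasible x range (need y >= 0): 0 <= x <= min(6/2, 11/3) => x in {0, ..., 3}.
Enumerate feasible integer points row by row (the coefficient of y is 7 > 0, so for each x the largest feasible y gives the best value):
  x = 0: y <= min((6 - 2*0)/1, (11 - 3*0)/1) => y in {0, ..., 6}; best 3*0 + 7*6 = 42
  x = 1: y <= min((6 - 2*1)/1, (11 - 3*1)/1) => y in {0, ..., 4}; best 3*1 + 7*4 = 31
  x = 2: y <= min((6 - 2*2)/1, (11 - 3*2)/1) => y in {0, ..., 2}; best 3*2 + 7*2 = 20
  x = 3: y <= min((6 - 2*3)/1, (11 - 3*3)/1) => y in {0}; best 3*3 + 7*0 = 9
The maximum 3x + 7y = 42 is achieved at x = 0, y = 6.
Check: 2*0 + 1*6 = 6 <= 6 and 3*0 + 1*6 = 6 <= 11.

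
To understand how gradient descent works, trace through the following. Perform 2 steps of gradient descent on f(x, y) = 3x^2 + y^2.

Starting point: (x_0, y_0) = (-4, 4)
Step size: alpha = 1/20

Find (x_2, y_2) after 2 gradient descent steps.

f(x,y) = 3x^2 + y^2
grad_x = 6x + 0y, grad_y = 2y + 0x
Step 1: grad = (-24, 8), (-14/5, 18/5)
Step 2: grad = (-84/5, 36/5), (-49/25, 81/25)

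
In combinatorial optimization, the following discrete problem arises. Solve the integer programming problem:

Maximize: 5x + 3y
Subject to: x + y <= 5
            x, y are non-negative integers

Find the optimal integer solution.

Objective: 5x + 3y, constraint: x + y <= 5
Coefficient of x is 5 >= coefficient of y is 3, so allocate the entire budget to x.
Optimal: x = 5, y = 0, value = 25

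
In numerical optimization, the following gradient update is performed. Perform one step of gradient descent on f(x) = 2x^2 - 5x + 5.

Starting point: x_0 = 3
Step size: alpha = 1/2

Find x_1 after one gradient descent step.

f(x) = 2x^2 - 5x + 5
f'(x) = 4x - 5
f'(3) = 4*3 + (-5) = 7
x_1 = x_0 - alpha * f'(x_0) = 3 - 1/2 * 7 = -1/2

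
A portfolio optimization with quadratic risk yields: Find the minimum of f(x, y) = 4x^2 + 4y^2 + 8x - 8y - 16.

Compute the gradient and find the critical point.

f(x,y) = 4x^2 + 4y^2 + 8x - 8y - 16
df/dx = 8x + (8) = 0  =>  x = -1
df/dy = 8y + (-8) = 0  =>  y = 1
f(-1, 1) = 4*(-1)^2 + 4*(1)^2 + 8*(-1) + -8*(1) + -16 = -24
Hessian is diagonal with entries 8, 8 > 0, so this is a minimum.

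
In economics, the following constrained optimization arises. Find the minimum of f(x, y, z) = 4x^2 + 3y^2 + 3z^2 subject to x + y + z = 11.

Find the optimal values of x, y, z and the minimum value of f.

Using Lagrange multipliers on f = 4x^2 + 3y^2 + 3z^2 with constraint x + y + z = 11:
Conditions: 2*4*x = lambda, 2*3*y = lambda, 2*3*z = lambda
So x = lambda/8, y = lambda/6, z = lambda/6
Substituting into constraint: lambda * (11/24) = 11
lambda = 24
x = 3, y = 4, z = 4
Minimum value = 132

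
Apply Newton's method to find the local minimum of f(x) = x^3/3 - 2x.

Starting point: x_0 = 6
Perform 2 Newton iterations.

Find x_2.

f(x) = x^3/3 - 2x
f'(x) = x^2 - 2, f''(x) = 2x
Newton update: x_{n+1} = x_n - (x_n^2 - 2)/(2*x_n)
Step 1: x_0 = 6, f'=34, f''=12, x_1 = 19/6
Step 2: x_1 = 19/6, f'=289/36, f''=19/3, x_2 = 433/228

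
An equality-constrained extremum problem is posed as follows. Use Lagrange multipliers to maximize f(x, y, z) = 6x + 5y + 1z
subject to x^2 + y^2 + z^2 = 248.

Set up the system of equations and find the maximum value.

Lagrange conditions: 6 = 2*lambda*x, 5 = 2*lambda*y, 1 = 2*lambda*z
So x:6 = y:5 = z:1, i.e. x = 6t, y = 5t, z = 1t
Constraint: t^2*(6^2 + 5^2 + 1^2) = 248
  t^2 * 62 = 248  =>  t = sqrt(4)
Maximum = 6*6t + 5*5t + 1*1t = 62*sqrt(4) = 124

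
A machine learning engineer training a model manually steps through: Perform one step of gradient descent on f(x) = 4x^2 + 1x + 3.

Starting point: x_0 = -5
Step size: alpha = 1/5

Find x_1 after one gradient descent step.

f(x) = 4x^2 + 1x + 3
f'(x) = 8x + 1
f'(-5) = 8*-5 + (1) = -39
x_1 = x_0 - alpha * f'(x_0) = -5 - 1/5 * -39 = 14/5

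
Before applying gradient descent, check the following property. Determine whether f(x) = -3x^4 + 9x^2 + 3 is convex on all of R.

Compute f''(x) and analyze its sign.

f(x) = -3x^4 + 9x^2 + 3
f'(x) = -12x^3 + 18x
f''(x) = -36x^2 + 18
f''(x) = -36x^2 + 18 -> -inf as |x| -> inf
Therefore, f is not globally convex on R.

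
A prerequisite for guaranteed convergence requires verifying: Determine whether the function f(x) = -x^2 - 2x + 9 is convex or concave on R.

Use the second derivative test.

f(x) = -x^2 - 2x + 9
f'(x) = -2x - 2
f''(x) = -2
Since f''(x) = -2 < 0 for all x, f is concave on R.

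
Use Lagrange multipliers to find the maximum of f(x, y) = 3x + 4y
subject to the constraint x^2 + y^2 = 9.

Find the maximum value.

Set up Lagrange conditions: grad f = lambda * grad g
  3 = 2*lambda*x
  4 = 2*lambda*y
From these: x/y = 3/4, so x = 3t, y = 4t for some t.
Substitute into constraint: (3t)^2 + (4t)^2 = 9
  t^2 * 25 = 9
  t = sqrt(9/25)
Maximum = 3*x + 4*y = (3^2 + 4^2)*t = 25 * sqrt(9/25) = 15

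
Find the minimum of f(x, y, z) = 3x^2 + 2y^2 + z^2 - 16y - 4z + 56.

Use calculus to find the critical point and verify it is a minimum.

f(x,y,z) = 3x^2 + 2y^2 + z^2 - 16y - 4z + 56
df/dx = 6x + (0) = 0 => x = 0
df/dy = 4y + (-16) = 0 => y = 4
df/dz = 2z + (-4) = 0 => z = 2
f(0,4,2) = 3*(0)^2 + 2*(4)^2 + 1*(2)^2 + -16*(4) + -4*(2) + 56 = 20
Hessian is diagonal with entries 6, 4, 2 > 0, confirmed minimum.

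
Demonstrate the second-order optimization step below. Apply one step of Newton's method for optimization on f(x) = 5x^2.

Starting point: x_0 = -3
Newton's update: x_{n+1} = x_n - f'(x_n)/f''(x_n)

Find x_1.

f(x) = 5x^2
f'(x) = 10x + (0), f''(x) = 10
Newton step: x_1 = x_0 - f'(x_0)/f''(x_0)
f'(-3) = -30
x_1 = -3 - -30/10 = 0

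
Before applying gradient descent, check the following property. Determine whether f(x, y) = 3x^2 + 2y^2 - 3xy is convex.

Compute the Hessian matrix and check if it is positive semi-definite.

f(x,y) = 3x^2 + 2y^2 - 3xy
Hessian H = [[6, -3], [-3, 4]]
trace(H) = 10, det(H) = 15
Eigenvalues: (10 +/- sqrt(40)) / 2 = 8.162, 1.838
Since both eigenvalues > 0, f is convex.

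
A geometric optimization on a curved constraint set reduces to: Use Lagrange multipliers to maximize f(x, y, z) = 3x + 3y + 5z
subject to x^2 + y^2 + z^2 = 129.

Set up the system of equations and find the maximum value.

Lagrange conditions: 3 = 2*lambda*x, 3 = 2*lambda*y, 5 = 2*lambda*z
So x:3 = y:3 = z:5, i.e. x = 3t, y = 3t, z = 5t
Constraint: t^2*(3^2 + 3^2 + 5^2) = 129
  t^2 * 43 = 129  =>  t = sqrt(3)
Maximum = 3*3t + 3*3t + 5*5t = 43*sqrt(3) = sqrt(5547)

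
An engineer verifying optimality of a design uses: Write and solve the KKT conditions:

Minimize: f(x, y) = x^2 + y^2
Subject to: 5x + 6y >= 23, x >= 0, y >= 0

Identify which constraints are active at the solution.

KKT conditions for min x^2 + y^2 s.t. 5x + 6y >= 23, x >= 0, y >= 0:
Stationarity: 2x = mu*5 + mu_x, 2y = mu*6 + mu_y, with mu, mu_x, mu_y >= 0
Complementary slackness: mu*(5x + 6y - 23) = 0, mu_x*x = 0, mu_y*y = 0
(0, 0) is infeasible (5*0 + 6*0 < 23), so if mu = 0 stationarity would force x = mu_x/2 >= 0, y = mu_y/2 >= 0 with mu_x*x = mu_y*y = 0, i.e. x = y = 0: contradiction. Hence mu > 0 and 5x + 6y = 23 is active.
Try x > 0, y > 0 (so mu_x = mu_y = 0): x = 5*mu/2, y = 6*mu/2
Substitute: 5*(5*mu/2) + 6*(6*mu/2) = 23
  mu*61/2 = 23 => mu = 46/61
x* = 115/61 > 0, y* = 138/61 > 0, consistent with mu_x = mu_y = 0.
f is convex and the constraints are linear, so this KKT point is the global minimum.
f* = 529/61
Active constraints: 5x + 6y >= 23 (holds with equality, mu = 46/61 > 0); x >= 0 and y >= 0 are inactive (mu_x = mu_y = 0).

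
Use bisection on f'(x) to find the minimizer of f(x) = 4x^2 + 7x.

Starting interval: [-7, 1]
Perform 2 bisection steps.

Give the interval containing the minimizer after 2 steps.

Finding critical point of f(x) = 4x^2 + 7x using bisection on f'(x) = 8x + 7.
f'(x) = 0 when x = -7/8.
Starting interval: [-7, 1]
Step 1: mid = -3, f'(mid) = -17, new interval = [-3, 1]
Step 2: mid = -1, f'(mid) = -1, new interval = [-1, 1]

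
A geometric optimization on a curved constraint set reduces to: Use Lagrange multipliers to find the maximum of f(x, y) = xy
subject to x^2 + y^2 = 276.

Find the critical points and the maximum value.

Lagrange conditions: y = 2*lambda*x and x = 2*lambda*y
If x = 0 then y = 0, violating the constraint, so x, y != 0.
Dividing: y/x = x/y => x^2 = y^2 => y = x or y = -x
Constraint: 2x^2 = 276 => x^2 = 138 => x = +/-sqrt(138)
Critical points: (sqrt(138), sqrt(138)), (-sqrt(138), -sqrt(138)), (sqrt(138), -sqrt(138)), (-sqrt(138), sqrt(138))
  y = x:  xy = x^2 = 138  at (sqrt(138), sqrt(138)) and (-sqrt(138), -sqrt(138))
  y = -x: xy = -x^2 = -138 at (sqrt(138), -sqrt(138)) and (-sqrt(138), sqrt(138))
Maximum xy = 138 at (sqrt(138), sqrt(138)) and (-sqrt(138), -sqrt(138))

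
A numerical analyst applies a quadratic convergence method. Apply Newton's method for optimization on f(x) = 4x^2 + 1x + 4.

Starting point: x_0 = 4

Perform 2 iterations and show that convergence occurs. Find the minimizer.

f(x) = 4x^2 + 1x + 4, f'(x) = 8x + (1), f''(x) = 8
Step 1: f'(4) = 33, x_1 = 4 - 33/8 = -1/8
Step 2: f'(-1/8) = 0, x_2 = -1/8 (converged)
Newton's method converges in 1 step for quadratics.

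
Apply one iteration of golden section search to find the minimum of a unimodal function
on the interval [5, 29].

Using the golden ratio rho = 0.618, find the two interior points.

Golden section search on [5, 29].
Golden ratio rho = 0.618 (approx).
Interior points:
  x_1 = 5 + (1-0.618)*24 = 14.1680
  x_2 = 5 + 0.618*24 = 19.8320
Compare f(x_1) and f(x_2) to determine which subinterval to keep.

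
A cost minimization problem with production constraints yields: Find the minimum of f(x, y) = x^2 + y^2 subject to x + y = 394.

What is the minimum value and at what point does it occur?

Substitute y = 394 - x into f(x,y) = x^2 + y^2:
g(x) = x^2 + (394 - x)^2 = 2x^2 - 788x + 155236
g'(x) = 4x - 788 = 0  =>  x = 197
y = 394 - 197 = 197
Minimum value = 197^2 + 197^2 = 77618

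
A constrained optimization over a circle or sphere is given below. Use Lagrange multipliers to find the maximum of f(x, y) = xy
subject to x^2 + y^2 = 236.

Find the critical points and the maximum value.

Lagrange conditions: y = 2*lambda*x and x = 2*lambda*y
If x = 0 then y = 0, violating the constraint, so x, y != 0.
Dividing: y/x = x/y => x^2 = y^2 => y = x or y = -x
Constraint: 2x^2 = 236 => x^2 = 118 => x = +/-sqrt(118)
Critical points: (sqrt(118), sqrt(118)), (-sqrt(118), -sqrt(118)), (sqrt(118), -sqrt(118)), (-sqrt(118), sqrt(118))
  y = x:  xy = x^2 = 118  at (sqrt(118), sqrt(118)) and (-sqrt(118), -sqrt(118))
  y = -x: xy = -x^2 = -118 at (sqrt(118), -sqrt(118)) and (-sqrt(118), sqrt(118))
Maximum xy = 118 at (sqrt(118), sqrt(118)) and (-sqrt(118), -sqrt(118))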